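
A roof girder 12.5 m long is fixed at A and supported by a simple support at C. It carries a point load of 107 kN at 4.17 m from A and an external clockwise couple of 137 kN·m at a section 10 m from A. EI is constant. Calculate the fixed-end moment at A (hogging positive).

M_A = 187.5 kN·m

Remove the prop at C; the released (primary) structure is a cantilever built in at A.
Free-end deflection of the primary structure under the applied loading (downward +):
  point load 107 at a = 4.17: Pa²(3L − a)/(6EI) = 10336/EI
  clockwise couple 137 at a = 10: M₀a(2L − a)/(2EI) = 10275/EI
  δ_0 = 20611/EI
Tip deflection under a unit load at C: L³/(3EI) = 651/EI.
Compatibility at C: δ_0 − R_C·δ_{CC} = 0, so R_C = 20611/651 = 31.66 kN.
Moment equilibrium about A: M_A = Σ(load moments about A) − R_C·L = 583.2 − 31.66×12.5 = 187.5 kN·m.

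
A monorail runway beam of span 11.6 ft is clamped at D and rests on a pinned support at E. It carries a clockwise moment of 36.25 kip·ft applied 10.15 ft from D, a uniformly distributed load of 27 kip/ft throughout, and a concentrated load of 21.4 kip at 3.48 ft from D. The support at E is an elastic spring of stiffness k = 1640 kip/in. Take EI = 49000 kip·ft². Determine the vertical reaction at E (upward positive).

Take the reaction at E as the redundant and release it; the primary structure is a cantilever fixed at D.
Primary-structure tip deflection at E by superposition:
  clockwise couple 36.25 at a = 10.15: M₀a(2L − a)/(2EI) = 2401/EI
  UDL 27: wL⁴/(8EI) = 61109/EI
  point load 21.4 at a = 3.48: Pa²(3L − a)/(6EI) = 1353/EI
  δ_0 = 64863/EI
Flexibility coefficient — unit upward force at E: δ_{EE} = L³/(3EI) = 520.3/EI.
With EI = 49000 kip·ft²: δ_0 = 1.3237 ft and δ_{EE} = 0.010618 ft/kip.
Compatibility — the spring shortens by R_E/k under the reaction it provides: δ_0 − R_E·δ_{EE} = R_E/k. With 1/k = 1/(1640×12) ft/kip = 0.000051 ft/kip, R_E = δ_0 / (δ_{EE} + 1/k) = 1.3237 / (0.010618 + 0.000051) = 124.1 kip.

R_E = 124.1 kip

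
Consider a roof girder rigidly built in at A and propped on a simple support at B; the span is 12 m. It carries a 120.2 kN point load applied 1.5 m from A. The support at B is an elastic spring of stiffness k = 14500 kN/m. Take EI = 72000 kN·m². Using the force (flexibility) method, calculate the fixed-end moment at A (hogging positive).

M_A = 148.2 kN·m

Remove the prop at B; the released (primary) structure is a cantilever built in at A.
Deflection at B on the released cantilever, summing each load's contribution:
  point load 120.2 at a = 1.5: Pa²(3L − a)/(6EI) = 1555/EI
Flexibility coefficient — unit upward force at B: δ_{BB} = L³/(3EI) = 576/EI.
With EI = 72000 kN·m²: δ_0 = 0.021598 m and δ_{BB} = 0.008 m/kN.
Compatibility — the spring shortens by R_B/k under the reaction it provides: δ_0 − R_B·δ_{BB} = R_B/k. With 1/k = 0.000069 m/kN, R_B = δ_0 / (δ_{BB} + 1/k) = 0.021598 / (0.008 + 0.000069) = 2.677 kN.
Moment equilibrium about A: M_A = Σ(load moments about A) − R_B·L = 180.3 − 2.677×12 = 148.2 kN·m.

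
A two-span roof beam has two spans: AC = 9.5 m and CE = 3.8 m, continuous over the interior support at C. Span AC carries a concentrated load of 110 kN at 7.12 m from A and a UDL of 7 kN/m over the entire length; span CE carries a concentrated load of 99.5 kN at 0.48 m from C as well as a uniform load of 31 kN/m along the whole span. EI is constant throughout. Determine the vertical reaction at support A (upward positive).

Take M_C as the redundant. Released structure: two simple spans AC and CE with a hinge at C.
Rotations at C on the released spans (each span's end-slope, ×1/EI):
  span AC: point load 110 at a = 7.12: Pab(L + a)/(6LEI) = 543.5/EI
  span AC: UDL 7: wL³/(24EI) = 250.1/EI
  span CE: point load 99.5 at a = 0.48: Pab(L + b)/(6LEI) = 49.52/EI
  span CE: UDL 31: wL³/(24EI) = 70.88/EI
  relative rotation θ_0 = (793.6 + 120.4)/EI = 914/EI
A unit hogging moment at C produces rotation L₁/(3EI) + L₂/(3EI) = 4.433/EI.
Slope continuity at C: θ_0 = M_C·4.433/EI, so M_C = 914/4.433 = 206.2 kN·m (hogging).
Span AC, ΣM about A with M_C applied at C: R_C^{AC}·9.5 = 1099 + 206.2, so R_C^{AC} = 137.4 kN and R_A = 176.5 − 137.4 = 39.11 kN.

R_A = 39.11 kN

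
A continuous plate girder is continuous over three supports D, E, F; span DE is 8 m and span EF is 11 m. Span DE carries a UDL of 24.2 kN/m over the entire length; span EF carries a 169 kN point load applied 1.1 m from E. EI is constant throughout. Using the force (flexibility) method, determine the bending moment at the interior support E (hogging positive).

M_E = 173.5 kN·m

Insert a hinge at E; M_E is the redundant, and each span becomes simply supported.
Rotations at E on the released spans (each span's end-slope, ×1/EI):
  span DE: UDL 24.2: wL³/(24EI) = 516.3/EI
  span EF: point load 169 at a = 1.1: Pab(L + b)/(6LEI) = 582.8/EI
  relative rotation θ_0 = (516.3 + 582.8)/EI = 1099/EI
A unit hogging moment at E produces rotation L₁/(3EI) + L₂/(3EI) = 6.333/EI.
Compatibility: M_E·(L₁+L₂)/(3EI) = θ_0, giving M_E = 173.5 kN·m (hogging).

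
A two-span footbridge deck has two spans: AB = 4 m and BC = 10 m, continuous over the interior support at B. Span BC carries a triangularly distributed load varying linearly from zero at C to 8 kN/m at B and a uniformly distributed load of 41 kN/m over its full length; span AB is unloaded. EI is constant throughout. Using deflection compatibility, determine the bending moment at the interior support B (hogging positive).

Insert a hinge at B; M_B is the redundant, and each span becomes simply supported.
Discontinuity in slope at B on the released structure — sum the simple-span end rotations:
  span BC: triangular load, peak 8: w₀L³/(45EI) = 177.8/EI
  span BC: UDL 41: wL³/(24EI) = 1708/EI
  relative rotation θ_0 = (0 + 1886)/EI = 1886/EI
A unit hogging moment at B produces rotation L₁/(3EI) + L₂/(3EI) = 4.667/EI.
Compatibility: M_B·(L₁+L₂)/(3EI) = θ_0, giving M_B = 404.2 kN·m (hogging).

M_B = 404.2 kN·m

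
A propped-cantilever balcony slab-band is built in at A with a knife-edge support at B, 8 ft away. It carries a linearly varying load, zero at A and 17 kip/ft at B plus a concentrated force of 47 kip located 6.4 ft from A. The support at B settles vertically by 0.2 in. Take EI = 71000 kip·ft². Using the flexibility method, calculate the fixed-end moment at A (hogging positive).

M_A = 155 kip·ft

Choose R_B as the redundant. The primary structure is the cantilever fixed at A.
Primary-structure tip deflection at B by superposition:
  triangular load, peak 17 at the free end: 11w₀L⁴/(120EI) = 6383/EI
  point load 47 at a = 6.4: Pa²(3L − a)/(6EI) = 5647/EI
  δ_0 = 12030/EI
Flexibility coefficient — unit upward force at B: δ_{BB} = L³/(3EI) = 170.7/EI.
With EI = 71000 kip·ft²: δ_0 = 0.16944 ft and δ_{BB} = 0.002404 ft/kip.
Compatibility — the beam at B must follow the support down by 0.01667 ft: δ_0 − R_B·δ_{BB} = 0.01667, so R_B = (0.16944 − 0.01667)/0.002404 = 63.55 kip.
Moment equilibrium about A: M_A = Σ(load moments about A) − R_B·L = 663.5 − 63.55×8 = 155 kip·ft.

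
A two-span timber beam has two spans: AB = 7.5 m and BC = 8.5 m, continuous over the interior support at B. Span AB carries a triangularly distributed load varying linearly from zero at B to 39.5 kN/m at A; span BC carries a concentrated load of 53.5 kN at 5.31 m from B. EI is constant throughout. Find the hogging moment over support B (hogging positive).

Release continuity at B by inserting a hinge; the redundant is the internal moment M_B. The primary structure is two simply-supported spans AB and BC.
Discontinuity in slope at B on the released structure — sum the simple-span end rotations:
  span AB: triangular load, peak 39.5: 7w₀L³/(360EI) = 324/EI
  span BC: point load 53.5 at a = 5.31: Pab(L + b)/(6LEI) = 207.7/EI
  relative rotation θ_0 = (324 + 207.7)/EI = 531.7/EI
A unit hogging moment at B produces rotation L₁/(3EI) + L₂/(3EI) = 5.333/EI.
Slope continuity at B: θ_0 = M_B·5.333/EI, so M_B = 531.7/5.333 = 99.7 kN·m (hogging).

M_B = 99.7 kN·m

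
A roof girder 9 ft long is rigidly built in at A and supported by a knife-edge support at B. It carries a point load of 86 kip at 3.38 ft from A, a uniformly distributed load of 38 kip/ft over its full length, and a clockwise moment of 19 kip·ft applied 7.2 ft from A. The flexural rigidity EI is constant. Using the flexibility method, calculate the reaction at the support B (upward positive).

Take the reaction at B as the redundant and release it; the primary structure is a cantilever fixed at A.
Deflection at B on the released cantilever, summing each load's contribution:
  point load 86 at a = 3.38: Pa²(3L − a)/(6EI) = 3868/EI
  UDL 38: wL⁴/(8EI) = 31165/EI
  clockwise couple 19 at a = 7.2: M₀a(2L − a)/(2EI) = 738.7/EI
  δ_0 = 35771/EI
Flexibility coefficient — unit upward force at B: δ_{BB} = L³/(3EI) = 243/EI.
The prop prevents deflection at B: R_B = δ_0/δ_{BB} = 35771/243 = 147.2 kip.

R_B = 147.2 kip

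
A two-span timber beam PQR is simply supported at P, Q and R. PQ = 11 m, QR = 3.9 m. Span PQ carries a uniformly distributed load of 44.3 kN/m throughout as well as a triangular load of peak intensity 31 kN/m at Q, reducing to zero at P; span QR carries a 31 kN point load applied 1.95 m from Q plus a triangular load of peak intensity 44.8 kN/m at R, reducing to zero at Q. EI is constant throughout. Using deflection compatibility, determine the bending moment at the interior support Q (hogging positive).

Release continuity at Q by inserting a hinge; the redundant is the internal moment M_Q. The primary structure is two simply-supported spans PQ and QR.
Discontinuity in slope at Q on the released structure — sum the simple-span end rotations:
  span PQ: UDL 44.3: wL³/(24EI) = 2457/EI
  span PQ: triangular load, peak 31: w₀L³/(45EI) = 916.9/EI
  span QR: point load 31 at a = 1.95: Pab(L + b)/(6LEI) = 29.47/EI
  span QR: triangular load, peak 44.8: 7w₀L³/(360EI) = 51.67/EI
  relative rotation θ_0 = (3374 + 81.14)/EI = 3455/EI
A unit hogging moment at Q produces rotation L₁/(3EI) + L₂/(3EI) = 4.967/EI.
Compatibility: M_Q·(L₁+L₂)/(3EI) = θ_0, giving M_Q = 695.6 kN·m (hogging).

M_Q = 695.6 kN·m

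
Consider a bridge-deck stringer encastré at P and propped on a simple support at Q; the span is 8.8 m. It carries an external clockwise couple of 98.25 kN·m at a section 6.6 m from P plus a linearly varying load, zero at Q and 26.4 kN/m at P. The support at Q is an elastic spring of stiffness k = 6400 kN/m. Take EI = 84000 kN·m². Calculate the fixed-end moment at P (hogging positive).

Choose R_Q as the redundant. The primary structure is the cantilever fixed at P.
Primary-structure tip deflection at Q by superposition:
  clockwise couple 98.25 at a = 6.6: M₀a(2L − a)/(2EI) = 3566/EI
  triangular load, peak 26.4 at the fixed end: w₀L⁴/(30EI) = 5277/EI
  δ_0 = 8844/EI
Flexibility coefficient — unit upward force at Q: δ_{QQ} = L³/(3EI) = 227.2/EI.
With EI = 84000 kN·m²: δ_0 = 0.10528 m and δ_{QQ} = 0.002704 m/kN.
Compatibility — the spring shortens by R_Q/k under the reaction it provides: δ_0 − R_Q·δ_{QQ} = R_Q/k. With 1/k = 0.000156 m/kN, R_Q = δ_0 / (δ_{QQ} + 1/k) = 0.10528 / (0.002704 + 0.000156) = 36.81 kN.
Moment equilibrium about P: M_P = Σ(load moments about P) − R_Q·L = 439 − 36.81×8.8 = 115.1 kN·m.

M_P = 115.1 kN·m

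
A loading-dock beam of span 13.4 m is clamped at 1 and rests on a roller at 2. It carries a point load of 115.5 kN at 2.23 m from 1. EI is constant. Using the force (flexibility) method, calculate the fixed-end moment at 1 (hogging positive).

Remove the prop at 2; the released (primary) structure is a cantilever built in at 1.
Downward deflection at the released point 2 due to the loads:
  point load 115.5 at a = 2.23: Pa²(3L − a)/(6EI) = 3635/EI
Tip deflection under a unit load at 2: L³/(3EI) = 802/EI.
The prop prevents deflection at 2: R_2 = δ_0/δ_{22} = 3635/802 = 4.532 kN.
Moment equilibrium about 1: M_1 = Σ(load moments about 1) − R_2·L = 257.6 − 4.532×13.4 = 196.8 kN·m.

M_1 = 196.8 kN·m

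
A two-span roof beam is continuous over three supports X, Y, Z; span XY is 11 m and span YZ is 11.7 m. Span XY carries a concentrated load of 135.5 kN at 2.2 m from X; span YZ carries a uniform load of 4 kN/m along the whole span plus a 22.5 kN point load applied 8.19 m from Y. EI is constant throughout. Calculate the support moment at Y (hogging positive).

Insert a hinge at Y; M_Y is the redundant, and each span becomes simply supported.
Rotations at Y on the released spans (each span's end-slope, ×1/EI):
  span XY: point load 135.5 at a = 2.2: Pab(L + a)/(6LEI) = 524.7/EI
  span YZ: UDL 4: wL³/(24EI) = 266.9/EI
  span YZ: point load 22.5 at a = 8.19: Pab(L + b)/(6LEI) = 140.1/EI
  relative rotation θ_0 = (524.7 + 407.1)/EI = 931.7/EI
A unit hogging moment at Y produces rotation L₁/(3EI) + L₂/(3EI) = 7.567/EI.
Slope continuity at Y: θ_0 = M_Y·7.567/EI, so M_Y = 931.7/7.567 = 123.1 kN·m (hogging).

M_Y = 123.1 kN·m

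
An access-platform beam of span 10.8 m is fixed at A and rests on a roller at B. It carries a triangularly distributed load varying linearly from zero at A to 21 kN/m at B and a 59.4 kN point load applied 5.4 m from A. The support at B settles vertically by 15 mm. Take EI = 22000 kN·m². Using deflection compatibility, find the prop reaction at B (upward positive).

R_B = 80.15 kN

Take the reaction at B as the redundant and release it; the primary structure is a cantilever fixed at A.
Free-end deflection of the primary structure under the applied loading (downward +):
  triangular load, peak 21 at the free end: 11w₀L⁴/(120EI) = 26189/EI
  point load 59.4 at a = 5.4: Pa²(3L − a)/(6EI) = 7794/EI
  δ_0 = 33984/EI
Flexibility coefficient — unit upward force at B: δ_{BB} = L³/(3EI) = 419.9/EI.
With EI = 22000 kN·m²: δ_0 = 1.5447 m and δ_{BB} = 0.019087 m/kN.
Compatibility — the beam at B must follow the support down by 0.015 m: δ_0 − R_B·δ_{BB} = 0.015, so R_B = (1.5447 − 0.015)/0.019087 = 80.15 kN.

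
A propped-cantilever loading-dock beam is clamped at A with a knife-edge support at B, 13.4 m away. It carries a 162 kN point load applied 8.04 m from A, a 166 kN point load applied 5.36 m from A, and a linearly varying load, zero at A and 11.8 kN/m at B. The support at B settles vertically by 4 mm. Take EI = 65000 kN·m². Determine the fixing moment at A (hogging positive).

M_A = 919.7 kN·m

Release the roller at B. Primary structure: cantilever fixed at A.
Deflection at B on the released cantilever, summing each load's contribution:
  point load 162 at a = 8.04: Pa²(3L − a)/(6EI) = 56130/EI
  point load 166 at a = 5.36: Pa²(3L − a)/(6EI) = 27693/EI
  triangular load, peak 11.8 at the free end: 11w₀L⁴/(120EI) = 34875/EI
  δ_0 = 118697/EI
Tip deflection under a unit load at B: L³/(3EI) = 802/EI.
With EI = 65000 kN·m²: δ_0 = 1.8261 m and δ_{BB} = 0.012339 m/kN.
Compatibility — the beam at B must follow the support down by 0.004 m: δ_0 − R_B·δ_{BB} = 0.004, so R_B = (1.8261 − 0.004)/0.012339 = 147.7 kN.
Moment equilibrium about A: M_A = Σ(load moments about A) − R_B·L = 2899 − 147.7×13.4 = 919.7 kN·m.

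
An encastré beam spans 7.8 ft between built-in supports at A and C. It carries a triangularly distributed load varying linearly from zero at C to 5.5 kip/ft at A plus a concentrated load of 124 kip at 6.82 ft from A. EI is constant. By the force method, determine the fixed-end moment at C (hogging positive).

Take the two fixed-end moments M_A, M_C as redundants; the released structure is the simple span AC.
Simple-span end rotations at A and C under the given loads:
  at A: triangular load, peak 5.5: w₀L³/(45EI) = 58/EI
  at C: triangular load, peak 5.5: 7w₀L³/(360EI) = 50.75/EI
  at A: point load 124 at a = 6.82: Pab(L + b)/(6LEI) = 155.5/EI
  at C: point load 124 at a = 6.82: Pab(L + a)/(6LEI) = 258.9/EI
  θ_A0 = 213.5/EI,  θ_C0 = 309.7/EI
Flexibility coefficients: a unit moment at one end gives L/(3EI) there and L/(6EI) at the far end, so f₁₁ = f₂₂ = 2.6/EI and f₁₂ = f₂₁ = 1.3/EI.
Compatibility — zero rotation at each built-in end:
  2.6 M_A + 1.3 M_C = 213.5
  1.3 M_A + 2.6 M_C = 309.7
Solving the pair gives M_A = 30.08 kip·ft and M_C = 104.1 kip·ft (hogging).

M_C = 104.1 kip·ft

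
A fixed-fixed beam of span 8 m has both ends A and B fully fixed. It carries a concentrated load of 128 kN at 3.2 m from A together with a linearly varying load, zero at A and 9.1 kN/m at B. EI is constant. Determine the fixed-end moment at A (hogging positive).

M_A = 166.9 kN·m

Release both end moments; the primary structure is a simply-supported span AB with redundants M_A and M_B.
Simple-span end rotations at A and B under the given loads:
  at A: point load 128 at a = 3.2: Pab(L + b)/(6LEI) = 524.3/EI
  at B: point load 128 at a = 3.2: Pab(L + a)/(6LEI) = 458.8/EI
  at A: triangular load, peak 9.1: 7w₀L³/(360EI) = 90.6/EI
  at B: triangular load, peak 9.1: w₀L³/(45EI) = 103.5/EI
  θ_A0 = 614.9/EI,  θ_B0 = 562.3/EI
Flexibility coefficients: a unit moment at one end gives L/(3EI) there and L/(6EI) at the far end, so f₁₁ = f₂₂ = 2.667/EI and f₁₂ = f₂₁ = 1.333/EI.
Compatibility — zero rotation at each built-in end:
  2.667 M_A + 1.333 M_B = 614.9
  1.333 M_A + 2.667 M_B = 562.3
Solving the pair gives M_A = 166.9 kN·m and M_B = 127.4 kN·m (hogging).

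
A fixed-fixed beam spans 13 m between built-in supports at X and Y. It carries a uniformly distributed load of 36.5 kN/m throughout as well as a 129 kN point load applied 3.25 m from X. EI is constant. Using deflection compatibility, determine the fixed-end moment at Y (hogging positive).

Release both end moments; the primary structure is a simply-supported span XY with redundants M_X and M_Y.
On the primary (simply-supported) span, the end slopes from the loading are:
  at X: UDL 36.5: wL³/(24EI) = 3341/EI
  at Y: UDL 36.5: wL³/(24EI) = 3341/EI
  at X: point load 129 at a = 3.25: Pab(L + b)/(6LEI) = 1192/EI
  at Y: point load 129 at a = 3.25: Pab(L + a)/(6LEI) = 851.6/EI
  θ_X0 = 4534/EI,  θ_Y0 = 4193/EI
Flexibility coefficients: a unit moment at one end gives L/(3EI) there and L/(6EI) at the far end, so f₁₁ = f₂₂ = 4.333/EI and f₁₂ = f₂₁ = 2.167/EI.
Compatibility — zero rotation at each built-in end:
  4.333 M_X + 2.167 M_Y = 4534
  2.167 M_X + 4.333 M_Y = 4193
Solving the pair gives M_X = 749.9 kN·m and M_Y = 592.7 kN·m (hogging).

M_Y = 592.7 kN·m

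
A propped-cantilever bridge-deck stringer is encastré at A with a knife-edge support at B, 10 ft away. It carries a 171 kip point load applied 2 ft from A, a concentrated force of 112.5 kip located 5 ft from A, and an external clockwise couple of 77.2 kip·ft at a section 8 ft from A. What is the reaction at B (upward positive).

Release the roller at B. Primary structure: cantilever fixed at A.
Deflection at B on the released cantilever, summing each load's contribution:
  point load 171 at a = 2: Pa²(3L − a)/(6EI) = 3192/EI
  point load 112.5 at a = 5: Pa²(3L − a)/(6EI) = 11719/EI
  clockwise couple 77.2 at a = 8: M₀a(2L − a)/(2EI) = 3706/EI
  δ_0 = 18616/EI
Flexibility coefficient — unit upward force at B: δ_{BB} = L³/(3EI) = 333.3/EI.
The prop prevents deflection at B: R_B = δ_0/δ_{BB} = 18616/333.3 = 55.85 kip.

R_B = 55.85 kip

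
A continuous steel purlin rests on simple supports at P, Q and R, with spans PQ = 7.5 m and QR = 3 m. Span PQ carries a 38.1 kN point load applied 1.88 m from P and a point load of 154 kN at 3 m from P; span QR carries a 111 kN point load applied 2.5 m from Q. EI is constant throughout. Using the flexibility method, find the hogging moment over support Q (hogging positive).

Take M_Q as the redundant. Released structure: two simple spans PQ and QR with a hinge at Q.
Discontinuity in slope at Q on the released structure — sum the simple-span end rotations:
  span PQ: point load 38.1 at a = 1.88: Pab(L + a)/(6LEI) = 83.91/EI
  span PQ: point load 154 at a = 3: Pab(L + a)/(6LEI) = 485.1/EI
  span QR: point load 111 at a = 2.5: Pab(L + b)/(6LEI) = 26.98/EI
  relative rotation θ_0 = (569 + 26.98)/EI = 596/EI
A unit hogging moment at Q produces rotation L₁/(3EI) + L₂/(3EI) = 3.5/EI.
Compatibility: M_Q·(L₁+L₂)/(3EI) = θ_0, giving M_Q = 170.3 kN·m (hogging).

M_Q = 170.3 kN·m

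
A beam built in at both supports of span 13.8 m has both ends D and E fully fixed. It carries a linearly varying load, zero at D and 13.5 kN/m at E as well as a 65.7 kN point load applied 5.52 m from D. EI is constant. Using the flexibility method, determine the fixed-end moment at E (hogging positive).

M_E = 215.6 kN·m

Take the two fixed-end moments M_D, M_E as redundants; the released structure is the simple span DE.
Simple-span end rotations at D and E under the given loads:
  at D: triangular load, peak 13.5: 7w₀L³/(360EI) = 689.9/EI
  at E: triangular load, peak 13.5: w₀L³/(45EI) = 788.4/EI
  at D: point load 65.7 at a = 5.52: Pab(L + b)/(6LEI) = 800.8/EI
  at E: point load 65.7 at a = 5.52: Pab(L + a)/(6LEI) = 700.7/EI
  θ_D0 = 1491/EI,  θ_E0 = 1489/EI
Flexibility coefficients: a unit moment at one end gives L/(3EI) there and L/(6EI) at the far end, so f₁₁ = f₂₂ = 4.6/EI and f₁₂ = f₂₁ = 2.3/EI.
Compatibility — zero rotation at each built-in end:
  4.6 M_D + 2.3 M_E = 1491
  2.3 M_D + 4.6 M_E = 1489
Solving the pair gives M_D = 216.3 kN·m and M_E = 215.6 kN·m (hogging).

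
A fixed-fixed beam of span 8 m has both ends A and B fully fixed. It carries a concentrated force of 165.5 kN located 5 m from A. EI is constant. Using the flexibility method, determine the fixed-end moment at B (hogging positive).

M_B = 193.9 kN·m

Take the two fixed-end moments M_A, M_B as redundants; the released structure is the simple span AB.
On the primary (simply-supported) span, the end slopes from the loading are:
  at A: point load 165.5 at a = 5: Pab(L + b)/(6LEI) = 568.9/EI
  at B: point load 165.5 at a = 5: Pab(L + a)/(6LEI) = 672.3/EI
  θ_A0 = 568.9/EI,  θ_B0 = 672.3/EI
Flexibility coefficients: a unit moment at one end gives L/(3EI) there and L/(6EI) at the far end, so f₁₁ = f₂₂ = 2.667/EI and f₁₂ = f₂₁ = 1.333/EI.
Compatibility — zero rotation at each built-in end:
  2.667 M_A + 1.333 M_B = 568.9
  1.333 M_A + 2.667 M_B = 672.3
Solving the pair gives M_A = 116.4 kN·m and M_B = 193.9 kN·m (hogging).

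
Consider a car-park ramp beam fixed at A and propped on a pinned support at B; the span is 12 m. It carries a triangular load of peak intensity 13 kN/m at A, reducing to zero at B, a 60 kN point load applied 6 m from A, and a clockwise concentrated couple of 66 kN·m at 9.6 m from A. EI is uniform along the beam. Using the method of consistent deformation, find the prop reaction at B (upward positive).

Take the reaction at B as the redundant and release it; the primary structure is a cantilever fixed at A.
Primary-structure tip deflection at B by superposition:
  triangular load, peak 13 at the fixed end: w₀L⁴/(30EI) = 8986/EI
  point load 60 at a = 6: Pa²(3L − a)/(6EI) = 10800/EI
  clockwise couple 66 at a = 9.6: M₀a(2L − a)/(2EI) = 4562/EI
  δ_0 = 24348/EI
Flexibility coefficient — unit upward force at B: δ_{BB} = L³/(3EI) = 576/EI.
Compatibility at B: δ_0 − R_B·δ_{BB} = 0, so R_B = 24348/576 = 42.27 kN.

R_B = 42.27 kN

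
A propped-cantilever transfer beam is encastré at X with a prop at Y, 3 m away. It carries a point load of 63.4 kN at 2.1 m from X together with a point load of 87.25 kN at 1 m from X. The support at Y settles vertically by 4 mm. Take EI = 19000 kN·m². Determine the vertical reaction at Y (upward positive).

Take the reaction at Y as the redundant and release it; the primary structure is a cantilever fixed at X.
Primary-structure tip deflection at Y by superposition:
  point load 63.4 at a = 2.1: Pa²(3L − a)/(6EI) = 321.5/EI
  point load 87.25 at a = 1: Pa²(3L − a)/(6EI) = 116.3/EI
  δ_0 = 437.9/EI
Tip deflection under a unit load at Y: L³/(3EI) = 9/EI.
With EI = 19000 kN·m²: δ_0 = 0.023046 m and δ_{YY} = 0.000474 m/kN.
Compatibility — the beam at Y must follow the support down by 0.004 m: δ_0 − R_Y·δ_{YY} = 0.004, so R_Y = (0.023046 − 0.004)/0.000474 = 40.21 kN.

R_Y = 40.21 kN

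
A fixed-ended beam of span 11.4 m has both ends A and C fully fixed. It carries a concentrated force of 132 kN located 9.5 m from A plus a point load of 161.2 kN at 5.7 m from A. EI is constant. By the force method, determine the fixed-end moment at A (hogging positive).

Take the two fixed-end moments M_A, M_C as redundants; the released structure is the simple span AC.
Simple-span end rotations at A and C under the given loads:
  at A: point load 132 at a = 9.5: Pab(L + b)/(6LEI) = 463.3/EI
  at C: point load 132 at a = 9.5: Pab(L + a)/(6LEI) = 728/EI
  at A: point load 161.2 at a = 5.7: Pab(L + b)/(6LEI) = 1309/EI
  at C: point load 161.2 at a = 5.7: Pab(L + a)/(6LEI) = 1309/EI
  θ_A0 = 1773/EI,  θ_C0 = 2037/EI
Flexibility coefficients: a unit moment at one end gives L/(3EI) there and L/(6EI) at the far end, so f₁₁ = f₂₂ = 3.8/EI and f₁₂ = f₂₁ = 1.9/EI.
Compatibility — zero rotation at each built-in end:
  3.8 M_A + 1.9 M_C = 1773
  1.9 M_A + 3.8 M_C = 2037
Solving the pair gives M_A = 264.5 kN·m and M_C = 403.9 kN·m (hogging).

M_A = 264.5 kN·m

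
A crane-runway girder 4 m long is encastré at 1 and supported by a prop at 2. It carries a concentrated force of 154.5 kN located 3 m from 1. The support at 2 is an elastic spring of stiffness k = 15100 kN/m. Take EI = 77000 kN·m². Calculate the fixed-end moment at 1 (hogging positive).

M_1 = 147.9 kN·m

Remove the prop at 2; the released (primary) structure is a cantilever built in at 1.
Free-end deflection of the primary structure under the applied loading (downward +):
  point load 154.5 at a = 3: Pa²(3L − a)/(6EI) = 2086/EI
Tip deflection under a unit load at 2: L³/(3EI) = 21.33/EI.
With EI = 77000 kN·m²: δ_0 = 0.027088 m and δ_{22} = 0.000277 m/kN.
Compatibility — the spring shortens by R_2/k under the reaction it provides: δ_0 − R_2·δ_{22} = R_2/k. With 1/k = 0.000066 m/kN, R_2 = δ_0 / (δ_{22} + 1/k) = 0.027088 / (0.000277 + 0.000066) = 78.91 kN.
Moment equilibrium about 1: M_1 = Σ(load moments about 1) − R_2·L = 463.5 − 78.91×4 = 147.9 kN·m.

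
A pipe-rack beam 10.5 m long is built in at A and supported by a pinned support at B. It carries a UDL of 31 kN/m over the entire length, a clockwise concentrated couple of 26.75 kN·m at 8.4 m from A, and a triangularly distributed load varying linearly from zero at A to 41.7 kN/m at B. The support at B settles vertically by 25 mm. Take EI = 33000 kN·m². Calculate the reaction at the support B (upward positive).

R_B = 244 kN

Release the roller at B. Primary structure: cantilever fixed at A.
Deflection at B on the released cantilever, summing each load's contribution:
  UDL 31: wL⁴/(8EI) = 47101/EI
  clockwise couple 26.75 at a = 8.4: M₀a(2L − a)/(2EI) = 1416/EI
  triangular load, peak 41.7 at the free end: 11w₀L⁴/(120EI) = 46463/EI
  δ_0 = 94979/EI
Flexibility coefficient — unit upward force at B: δ_{BB} = L³/(3EI) = 385.9/EI.
With EI = 33000 kN·m²: δ_0 = 2.8782 m and δ_{BB} = 0.011693 m/kN.
Compatibility — the beam at B must follow the support down by 0.025 m: δ_0 − R_B·δ_{BB} = 0.025, so R_B = (2.8782 − 0.025)/0.011693 = 244 kN.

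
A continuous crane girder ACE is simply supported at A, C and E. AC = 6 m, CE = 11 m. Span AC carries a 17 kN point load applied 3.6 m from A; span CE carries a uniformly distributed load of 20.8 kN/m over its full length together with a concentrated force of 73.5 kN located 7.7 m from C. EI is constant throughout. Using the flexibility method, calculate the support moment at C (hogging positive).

Insert a hinge at C; M_C is the redundant, and each span becomes simply supported.
Rotations at C on the released spans (each span's end-slope, ×1/EI):
  span AC: point load 17 at a = 3.6: Pab(L + a)/(6LEI) = 39.17/EI
  span CE: UDL 20.8: wL³/(24EI) = 1154/EI
  span CE: point load 73.5 at a = 7.7: Pab(L + b)/(6LEI) = 404.7/EI
  relative rotation θ_0 = (39.17 + 1558)/EI = 1597/EI
A unit hogging moment at C produces rotation L₁/(3EI) + L₂/(3EI) = 5.667/EI.
Compatibility: M_C·(L₁+L₂)/(3EI) = θ_0, giving M_C = 281.9 kN·m (hogging).

M_C = 281.9 kN·m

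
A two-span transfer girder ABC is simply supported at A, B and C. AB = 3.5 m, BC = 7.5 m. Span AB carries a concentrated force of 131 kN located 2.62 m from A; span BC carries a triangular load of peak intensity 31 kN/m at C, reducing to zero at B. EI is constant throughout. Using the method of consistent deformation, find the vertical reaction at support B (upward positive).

Take M_B as the redundant. Released structure: two simple spans AB and BC with a hinge at B.
End slopes at the hinge B, treating each span as simply supported:
  span AB: point load 131 at a = 2.62: Pab(L + a)/(6LEI) = 88.02/EI
  span BC: triangular load, peak 31: 7w₀L³/(360EI) = 254.3/EI
  relative rotation θ_0 = (88.02 + 254.3)/EI = 342.3/EI
A unit hogging moment at B produces rotation L₁/(3EI) + L₂/(3EI) = 3.667/EI.
Compatibility: M_B·(L₁+L₂)/(3EI) = θ_0, giving M_B = 93.36 kN·m (hogging).
Span AB, ΣM about A with M_B applied at B: R_B^{AB}·3.5 = 343.2 + 93.36, so R_B^{AB} = 124.7 kN and R_A = 131 − 124.7 = 6.263 kN.
Span BC, ΣM about C: R_B^{BC}·7.5 = 290.6 + 93.36, so R_B^{BC} = 51.2 kN and R_C = 116.2 − 51.2 = 65.05 kN.
R_B = 124.7 + 51.2 = 175.9 kN.

R_B = 175.9 kN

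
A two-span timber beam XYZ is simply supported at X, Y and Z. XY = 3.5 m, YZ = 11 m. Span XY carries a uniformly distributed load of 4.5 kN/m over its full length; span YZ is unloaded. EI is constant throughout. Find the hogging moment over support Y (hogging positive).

Take M_Y as the redundant. Released structure: two simple spans XY and YZ with a hinge at Y.
End slopes at the hinge Y, treating each span as simply supported:
  span XY: UDL 4.5: wL³/(24EI) = 8.039/EI
  relative rotation θ_0 = (8.039 + 0)/EI = 8.039/EI
A unit hogging moment at Y produces rotation L₁/(3EI) + L₂/(3EI) = 4.833/EI.
Compatibility: M_Y·(L₁+L₂)/(3EI) = θ_0, giving M_Y = 1.663 kN·m (hogging).

M_Y = 1.663 kN·m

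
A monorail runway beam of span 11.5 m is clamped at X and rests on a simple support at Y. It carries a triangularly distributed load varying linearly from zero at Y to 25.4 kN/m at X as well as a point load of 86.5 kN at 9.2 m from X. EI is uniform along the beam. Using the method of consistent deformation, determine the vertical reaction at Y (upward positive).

Choose R_Y as the redundant. The primary structure is the cantilever fixed at X.
Downward deflection at the released point Y due to the loads:
  triangular load, peak 25.4 at the fixed end: w₀L⁴/(30EI) = 14808/EI
  point load 86.5 at a = 9.2: Pa²(3L − a)/(6EI) = 30872/EI
  δ_0 = 45680/EI
Tip deflection under a unit load at Y: L³/(3EI) = 507/EI.
The prop prevents deflection at Y: R_Y = δ_0/δ_{YY} = 45680/507 = 90.11 kN.

R_Y = 90.11 kN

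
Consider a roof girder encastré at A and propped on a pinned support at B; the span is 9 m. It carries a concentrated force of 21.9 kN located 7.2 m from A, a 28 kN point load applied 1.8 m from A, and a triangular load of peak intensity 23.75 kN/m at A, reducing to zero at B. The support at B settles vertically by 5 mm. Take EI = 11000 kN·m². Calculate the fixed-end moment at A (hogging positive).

M_A = 185.5 kN·m

Choose R_B as the redundant. The primary structure is the cantilever fixed at A.
Primary-structure tip deflection at B by superposition:
  point load 21.9 at a = 7.2: Pa²(3L − a)/(6EI) = 3746/EI
  point load 28 at a = 1.8: Pa²(3L − a)/(6EI) = 381/EI
  triangular load, peak 23.75 at the fixed end: w₀L⁴/(30EI) = 5194/EI
  δ_0 = 9322/EI
Tip deflection under a unit load at B: L³/(3EI) = 243/EI.
With EI = 11000 kN·m²: δ_0 = 0.84742 m and δ_{BB} = 0.022091 m/kN.
Compatibility — the beam at B must follow the support down by 0.005 m: δ_0 − R_B·δ_{BB} = 0.005, so R_B = (0.84742 − 0.005)/0.022091 = 38.13 kN.
Moment equilibrium about A: M_A = Σ(load moments about A) − R_B·L = 528.7 − 38.13×9 = 185.5 kN·m.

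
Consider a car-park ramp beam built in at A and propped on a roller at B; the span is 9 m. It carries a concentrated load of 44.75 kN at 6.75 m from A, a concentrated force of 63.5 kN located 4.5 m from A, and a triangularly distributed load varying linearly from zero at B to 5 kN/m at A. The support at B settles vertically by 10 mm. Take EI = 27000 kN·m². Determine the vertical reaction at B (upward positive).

R_B = 51.55 kN

Release the roller at B. Primary structure: cantilever fixed at A.
Primary-structure tip deflection at B by superposition:
  point load 44.75 at a = 6.75: Pa²(3L − a)/(6EI) = 6881/EI
  point load 63.5 at a = 4.5: Pa²(3L − a)/(6EI) = 4822/EI
  triangular load, peak 5 at the fixed end: w₀L⁴/(30EI) = 1094/EI
  δ_0 = 12797/EI
Tip deflection under a unit load at B: L³/(3EI) = 243/EI.
With EI = 27000 kN·m²: δ_0 = 0.47396 m and δ_{BB} = 0.009 m/kN.
Compatibility — the beam at B must follow the support down by 0.01 m: δ_0 − R_B·δ_{BB} = 0.01, so R_B = (0.47396 − 0.01)/0.009 = 51.55 kN.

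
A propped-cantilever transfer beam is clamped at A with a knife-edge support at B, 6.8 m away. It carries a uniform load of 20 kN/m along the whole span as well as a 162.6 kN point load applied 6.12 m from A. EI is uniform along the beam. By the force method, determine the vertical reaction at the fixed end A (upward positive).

Choose R_B as the redundant. The primary structure is the cantilever fixed at A.
Deflection at B on the released cantilever, summing each load's contribution:
  UDL 20: wL⁴/(8EI) = 5345/EI
  point load 162.6 at a = 6.12: Pa²(3L − a)/(6EI) = 14494/EI
  δ_0 = 19840/EI
Flexibility coefficient — unit upward force at B: δ_{BB} = L³/(3EI) = 104.8/EI.
Compatibility at B: δ_0 − R_B·δ_{BB} = 0, so R_B = 19840/104.8 = 189.3 kN.
Vertical equilibrium: R_A = ΣP − R_B = 298.6 − 189.3 = 109.3 kN.

R_A = 109.3 kN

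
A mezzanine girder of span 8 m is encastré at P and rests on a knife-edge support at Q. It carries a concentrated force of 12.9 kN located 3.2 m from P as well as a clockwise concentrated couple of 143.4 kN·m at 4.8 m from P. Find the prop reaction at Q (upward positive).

R_Q = 25.27 kN

Choose R_Q as the redundant. The primary structure is the cantilever fixed at P.
Primary-structure tip deflection at Q by superposition:
  point load 12.9 at a = 3.2: Pa²(3L − a)/(6EI) = 457.9/EI
  clockwise couple 143.4 at a = 4.8: M₀a(2L − a)/(2EI) = 3855/EI
  δ_0 = 4313/EI
Tip deflection under a unit load at Q: L³/(3EI) = 170.7/EI.
The prop prevents deflection at Q: R_Q = δ_0/δ_{QQ} = 4313/170.7 = 25.27 kN.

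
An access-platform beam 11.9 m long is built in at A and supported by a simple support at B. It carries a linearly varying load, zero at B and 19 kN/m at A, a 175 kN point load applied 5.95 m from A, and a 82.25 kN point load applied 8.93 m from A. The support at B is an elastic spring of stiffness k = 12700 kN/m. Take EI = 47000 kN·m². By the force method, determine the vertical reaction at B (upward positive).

R_B = 128.5 kN

Release the roller at B. Primary structure: cantilever fixed at A.
Primary-structure tip deflection at B by superposition:
  triangular load, peak 19 at the fixed end: w₀L⁴/(30EI) = 12700/EI
  point load 175 at a = 5.95: Pa²(3L − a)/(6EI) = 30719/EI
  point load 82.25 at a = 8.93: Pa²(3L − a)/(6EI) = 29264/EI
  δ_0 = 72684/EI
Flexibility coefficient — unit upward force at B: δ_{BB} = L³/(3EI) = 561.7/EI.
With EI = 47000 kN·m²: δ_0 = 1.5465 m and δ_{BB} = 0.011951 m/kN.
Compatibility — the spring shortens by R_B/k under the reaction it provides: δ_0 − R_B·δ_{BB} = R_B/k. With 1/k = 0.000079 m/kN, R_B = δ_0 / (δ_{BB} + 1/k) = 1.5465 / (0.011951 + 0.000079) = 128.5 kN.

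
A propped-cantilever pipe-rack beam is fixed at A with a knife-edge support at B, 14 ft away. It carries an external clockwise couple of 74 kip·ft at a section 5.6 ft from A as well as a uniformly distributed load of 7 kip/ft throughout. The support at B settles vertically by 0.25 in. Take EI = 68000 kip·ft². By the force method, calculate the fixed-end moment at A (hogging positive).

M_A = 196.1 kip·ft

Release the roller at B. Primary structure: cantilever fixed at A.
Primary-structure tip deflection at B by superposition:
  clockwise couple 74 at a = 5.6: M₀a(2L − a)/(2EI) = 4641/EI
  UDL 7: wL⁴/(8EI) = 33614/EI
  δ_0 = 38255/EI
Tip deflection under a unit load at B: L³/(3EI) = 914.7/EI.
With EI = 68000 kip·ft²: δ_0 = 0.56258 ft and δ_{BB} = 0.013451 ft/kip.
Compatibility — the beam at B must follow the support down by 0.02083 ft: δ_0 − R_B·δ_{BB} = 0.02083, so R_B = (0.56258 − 0.02083)/0.013451 = 40.28 kip.
Moment equilibrium about A: M_A = Σ(load moments about A) − R_B·L = 760 − 40.28×14 = 196.1 kip·ft.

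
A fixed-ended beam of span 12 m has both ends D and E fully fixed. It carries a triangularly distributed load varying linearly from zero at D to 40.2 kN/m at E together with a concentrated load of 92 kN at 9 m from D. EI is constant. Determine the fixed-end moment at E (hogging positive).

M_E = 444.7 kN·m

Release both end moments; the primary structure is a simply-supported span DE with redundants M_D and M_E.
Simple-span end rotations at D and E under the given loads:
  at D: triangular load, peak 40.2: 7w₀L³/(360EI) = 1351/EI
  at E: triangular load, peak 40.2: w₀L³/(45EI) = 1544/EI
  at D: point load 92 at a = 9: Pab(L + b)/(6LEI) = 517.5/EI
  at E: point load 92 at a = 9: Pab(L + a)/(6LEI) = 724.5/EI
  θ_D0 = 1868/EI,  θ_E0 = 2268/EI
Flexibility coefficients: a unit moment at one end gives L/(3EI) there and L/(6EI) at the far end, so f₁₁ = f₂₂ = 4/EI and f₁₂ = f₂₁ = 2/EI.
Compatibility — zero rotation at each built-in end:
  4 M_D + 2 M_E = 1868
  2 M_D + 4 M_E = 2268
Solving the pair gives M_D = 244.7 kN·m and M_E = 444.7 kN·m (hogging).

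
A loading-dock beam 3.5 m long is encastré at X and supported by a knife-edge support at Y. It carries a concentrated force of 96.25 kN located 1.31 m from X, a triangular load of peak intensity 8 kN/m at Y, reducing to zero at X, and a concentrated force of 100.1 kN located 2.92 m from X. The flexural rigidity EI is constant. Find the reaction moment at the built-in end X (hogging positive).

M_X = 98.08 kN·m

Choose R_Y as the redundant. The primary structure is the cantilever fixed at X.
Downward deflection at the released point Y due to the loads:
  point load 96.25 at a = 1.31: Pa²(3L − a)/(6EI) = 253/EI
  triangular load, peak 8 at the free end: 11w₀L⁴/(120EI) = 110/EI
  point load 100.1 at a = 2.92: Pa²(3L − a)/(6EI) = 1078/EI
  δ_0 = 1441/EI
Tip deflection under a unit load at Y: L³/(3EI) = 14.29/EI.
Compatibility at Y: δ_0 − R_Y·δ_{YY} = 0, so R_Y = 1441/14.29 = 100.8 kN.
Moment equilibrium about X: M_X = Σ(load moments about X) − R_Y·L = 451 − 100.8×3.5 = 98.08 kN·m.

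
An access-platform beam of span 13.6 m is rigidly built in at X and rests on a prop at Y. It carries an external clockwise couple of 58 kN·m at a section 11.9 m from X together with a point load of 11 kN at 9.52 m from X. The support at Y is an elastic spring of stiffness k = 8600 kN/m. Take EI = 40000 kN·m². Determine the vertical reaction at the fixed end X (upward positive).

R_X = -1.427 kN

Choose R_Y as the redundant. The primary structure is the cantilever fixed at X.
Free-end deflection of the primary structure under the applied loading (downward +):
  clockwise couple 58 at a = 11.9: M₀a(2L − a)/(2EI) = 5280/EI
  point load 11 at a = 9.52: Pa²(3L − a)/(6EI) = 5197/EI
  δ_0 = 10477/EI
Flexibility coefficient — unit upward force at Y: δ_{YY} = L³/(3EI) = 838.5/EI.
With EI = 40000 kN·m²: δ_0 = 0.26193 m and δ_{YY} = 0.020962 m/kN.
Compatibility — the spring shortens by R_Y/k under the reaction it provides: δ_0 − R_Y·δ_{YY} = R_Y/k. With 1/k = 0.000116 m/kN, R_Y = δ_0 / (δ_{YY} + 1/k) = 0.26193 / (0.020962 + 0.000116) = 12.43 kN.
Vertical equilibrium: R_X = ΣP − R_Y = 11 − 12.43 = -1.427 kN.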